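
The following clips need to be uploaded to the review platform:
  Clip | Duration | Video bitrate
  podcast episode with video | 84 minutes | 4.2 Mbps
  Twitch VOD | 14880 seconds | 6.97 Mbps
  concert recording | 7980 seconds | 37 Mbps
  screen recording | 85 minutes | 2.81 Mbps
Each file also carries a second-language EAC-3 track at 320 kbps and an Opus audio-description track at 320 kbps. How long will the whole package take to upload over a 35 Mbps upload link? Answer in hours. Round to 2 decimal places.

3.62 hours

Audio total: 320 + 320 = 640 kbps = 0.640 Mbps.
podcast episode with video: 4.840 Mbps × 5040 s = 24393.6 Mb
Twitch VOD: 7.610 Mbps × 14880 s = 113236.8 Mb
concert recording: 37.640 Mbps × 7980 s = 300367.2 Mb
screen recording: 3.450 Mbps × 5100 s = 17595.0 Mb
Total: 455592.6 Mb = 56949.1 MB.
At 35 Mbps: 455592.6 / 35 = 13017 s ≈ 3.62 hours.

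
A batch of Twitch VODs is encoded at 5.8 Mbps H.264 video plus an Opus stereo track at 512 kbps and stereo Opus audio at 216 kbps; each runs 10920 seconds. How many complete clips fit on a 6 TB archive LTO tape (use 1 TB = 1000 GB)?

Audio total: 512 + 216 = 728 kbps = 0.728 Mbps.
Total bitrate: 6.528 Mbps.
Per item: 6.528 Mbps × 10920 s = 71,286 Mb = 8,911 MB.
Capacity: 6 TB = 48,000,000 Mb; 673.35 items → 673 complete.

673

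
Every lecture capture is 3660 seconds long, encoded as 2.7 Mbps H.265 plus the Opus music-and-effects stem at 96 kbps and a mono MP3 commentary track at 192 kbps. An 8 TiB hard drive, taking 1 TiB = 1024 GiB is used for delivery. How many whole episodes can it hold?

Audio total: 96 + 192 = 288 kbps = 0.288 Mbps.
Total bitrate: 2.988 Mbps.
Per item: 2.988 Mbps × 3660 s = 10,936 Mb = 1,367 MB.
Capacity: 8 TiB = 70,368,744 Mb; 6434.55 items → 6434 complete.

6434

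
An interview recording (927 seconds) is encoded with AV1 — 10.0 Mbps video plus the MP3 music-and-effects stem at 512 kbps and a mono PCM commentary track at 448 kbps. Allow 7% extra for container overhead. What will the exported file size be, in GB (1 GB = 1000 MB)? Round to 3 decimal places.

Audio total: 512 + 448 = 960 kbps = 0.960 Mbps.
Total bitrate: 10.0 + 0.960 = 10.960 Mbps.
Stream data: 10.960 Mbps × 927 s = 10159.9 Mb.
With 7% container overhead: ×1.07.
10,871 Mb ÷ 8 = 1,359 MB → 1.359 GB.

1.359 GB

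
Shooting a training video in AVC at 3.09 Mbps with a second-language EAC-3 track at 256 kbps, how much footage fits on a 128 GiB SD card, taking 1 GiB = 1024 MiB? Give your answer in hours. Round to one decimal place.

Audio: 256 kbps = 0.256 Mbps.
Total bitrate: 3.09 + 0.256 = 3.346 Mbps.
Capacity: 128 GiB = 1,099,512 Mb.
Recording time: 1,099,512 / 3.346 = 328,605 s ≈ 91.3 hours.

91.3 hours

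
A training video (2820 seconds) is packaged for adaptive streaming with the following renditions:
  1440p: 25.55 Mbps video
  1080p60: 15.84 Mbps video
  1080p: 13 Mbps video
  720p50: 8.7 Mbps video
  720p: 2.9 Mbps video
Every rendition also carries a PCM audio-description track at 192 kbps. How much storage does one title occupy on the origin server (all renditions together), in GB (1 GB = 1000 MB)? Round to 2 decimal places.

23.60 GB

Audio: 192 kbps = 0.192 Mbps.
Sum of rendition bitrates: (25.55+0.192) + (15.84+0.192) + (13+0.192) + (8.7+0.192) + (2.9+0.192) = 66.950 Mbps.
× 2820 s = 188,799 Mb = 23,600 MB = 23.60 GB.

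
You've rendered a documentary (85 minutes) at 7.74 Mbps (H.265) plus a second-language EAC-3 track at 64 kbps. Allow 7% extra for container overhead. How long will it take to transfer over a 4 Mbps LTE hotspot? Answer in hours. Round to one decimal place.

85 min = 5100 s
Audio: 64 kbps = 0.064 Mbps.
Total bitrate: 7.804 Mbps.
File: 7.804 Mbps × 5100 s = 39800.4 Mb.
With 7% container overhead: ×1.07. → 42586.4 Mb.
At 4 Mbps: 42586.4 / 4 = 10646.6 s ≈ 2.96 hours.

3.0 hours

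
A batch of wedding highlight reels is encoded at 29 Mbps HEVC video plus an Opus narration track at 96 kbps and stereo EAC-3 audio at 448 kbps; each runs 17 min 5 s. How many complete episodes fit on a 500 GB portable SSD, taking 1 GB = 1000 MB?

132

17 min 5 s = 1025 s
Audio total: 96 + 448 = 544 kbps = 0.544 Mbps.
Total bitrate: 29.544 Mbps.
Per item: 29.544 Mbps × 1025 s = 30,283 Mb = 3,785 MB.
Capacity: 500 GB = 4,000,000 Mb; 132.09 items → 132 complete.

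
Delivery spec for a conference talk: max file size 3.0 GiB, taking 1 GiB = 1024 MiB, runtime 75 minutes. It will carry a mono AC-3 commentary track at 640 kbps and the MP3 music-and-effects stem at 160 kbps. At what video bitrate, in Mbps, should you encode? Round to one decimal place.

Budget: 3.0 GiB = 25769.8 Mb.
75 min = 4500 s
Total bitrate budget: 25769.8 Mb / 4500 s = 5.727 Mbps.
Audio total: 640 + 160 = 800 kbps = 0.800 Mbps.
Video: 5.727 − 0.800 = 4.927 Mbps.

4.9 Mbps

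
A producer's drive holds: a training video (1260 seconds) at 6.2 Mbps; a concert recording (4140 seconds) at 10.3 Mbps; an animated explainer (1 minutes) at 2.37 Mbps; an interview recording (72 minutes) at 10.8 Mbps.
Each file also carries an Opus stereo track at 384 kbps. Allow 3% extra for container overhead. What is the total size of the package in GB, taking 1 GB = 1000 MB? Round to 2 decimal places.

13.00 GB

Audio: 384 kbps = 0.384 Mbps.
training video: 6.584 Mbps × 1260 s × 1.03 = 8544.7 Mb
concert recording: 10.684 Mbps × 4140 s × 1.03 = 45558.7 Mb
animated explainer: 2.754 Mbps × 60 s × 1.03 = 170.2 Mb
interview recording: 11.184 Mbps × 4320 s × 1.03 = 49764.3 Mb
Total: 104038.0 Mb = 13004.7 MB.
= 13.00 GB.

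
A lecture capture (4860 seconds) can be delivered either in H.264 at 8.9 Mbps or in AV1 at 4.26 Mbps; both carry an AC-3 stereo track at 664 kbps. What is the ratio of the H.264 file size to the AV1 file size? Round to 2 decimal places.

1.94

Audio: 664 kbps = 0.664 Mbps.
H.264: 9.564 Mbps × 4860 s = 46481.0 Mb = 5.810 GB.
AV1: 4.924 Mbps × 4860 s = 23930.6 Mb = 2.991 GB.
Ratio: 5.810 / 2.991 = 1.942.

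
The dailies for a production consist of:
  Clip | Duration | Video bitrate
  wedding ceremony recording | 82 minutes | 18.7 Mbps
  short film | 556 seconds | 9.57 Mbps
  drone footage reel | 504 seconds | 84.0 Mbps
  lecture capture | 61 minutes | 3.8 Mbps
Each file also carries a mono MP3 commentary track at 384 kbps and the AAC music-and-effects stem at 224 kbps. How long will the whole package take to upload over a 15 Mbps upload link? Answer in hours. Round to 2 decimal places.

Audio total: 384 + 224 = 608 kbps = 0.608 Mbps.
wedding ceremony recording: 19.308 Mbps × 4920 s = 94995.4 Mb
short film: 10.178 Mbps × 556 s = 5659.0 Mb
drone footage reel: 84.608 Mbps × 504 s = 42642.4 Mb
lecture capture: 4.408 Mbps × 3660 s = 16133.3 Mb
Total: 159430.0 Mb = 19928.8 MB.
At 15 Mbps: 159430.0 / 15 = 10629 s ≈ 2.95 hours.

2.95 hours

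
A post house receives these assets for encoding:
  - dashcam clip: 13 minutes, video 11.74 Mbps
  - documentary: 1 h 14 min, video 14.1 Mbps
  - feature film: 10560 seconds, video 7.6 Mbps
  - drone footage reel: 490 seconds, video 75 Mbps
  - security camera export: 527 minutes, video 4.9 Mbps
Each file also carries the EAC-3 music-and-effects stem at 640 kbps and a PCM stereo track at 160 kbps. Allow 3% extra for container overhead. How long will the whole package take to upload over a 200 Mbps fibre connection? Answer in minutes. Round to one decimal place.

32.8 minutes

Audio total: 640 + 160 = 800 kbps = 0.800 Mbps.
dashcam clip: 12.540 Mbps × 780 s × 1.03 = 10074.6 Mb
documentary: 14.900 Mbps × 4440 s × 1.03 = 68140.7 Mb
feature film: 8.400 Mbps × 10560 s × 1.03 = 91365.1 Mb
drone footage reel: 75.800 Mbps × 490 s × 1.03 = 38256.3 Mb
security camera export: 5.700 Mbps × 31620 s × 1.03 = 185641.0 Mb
Total: 393477.7 Mb = 49184.7 MB.
At 200 Mbps: 393477.7 / 200 = 1967 s ≈ 32.8 minutes.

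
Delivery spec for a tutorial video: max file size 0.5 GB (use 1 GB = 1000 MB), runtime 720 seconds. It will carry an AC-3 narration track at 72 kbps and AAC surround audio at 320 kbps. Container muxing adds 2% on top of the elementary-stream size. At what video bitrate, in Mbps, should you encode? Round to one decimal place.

Budget: 0.5 GB = 4000.0 Mb.
Stream payload after overhead: 4000.0 / 1.02 = 3921.6 Mb.
Total bitrate budget: 3921.6 Mb / 720 s = 5.447 Mbps.
Audio total: 72 + 320 = 392 kbps = 0.392 Mbps.
Video: 5.447 − 0.392 = 5.055 Mbps.

5.1 Mbps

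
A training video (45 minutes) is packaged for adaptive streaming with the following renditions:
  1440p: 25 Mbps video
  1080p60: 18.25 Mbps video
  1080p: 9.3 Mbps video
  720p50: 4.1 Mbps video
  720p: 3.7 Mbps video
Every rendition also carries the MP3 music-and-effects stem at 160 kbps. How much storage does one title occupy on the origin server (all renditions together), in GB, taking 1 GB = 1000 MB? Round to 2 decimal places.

20.64 GB

45 min = 2700 s
Audio: 160 kbps = 0.160 Mbps.
Sum of rendition bitrates: (25+0.160) + (18.25+0.160) + (9.3+0.160) + (4.1+0.160) + (3.7+0.160) = 61.150 Mbps.
× 2700 s = 165,105 Mb = 20,638 MB = 20.64 GB.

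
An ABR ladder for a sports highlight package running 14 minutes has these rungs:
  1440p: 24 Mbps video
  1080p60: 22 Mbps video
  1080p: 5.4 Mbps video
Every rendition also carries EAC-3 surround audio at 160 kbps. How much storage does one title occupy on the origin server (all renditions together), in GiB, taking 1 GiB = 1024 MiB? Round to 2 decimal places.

5.07 GiB

14 min = 840 s
Audio: 160 kbps = 0.160 Mbps.
Sum of rendition bitrates: (24+0.160) + (22+0.160) + (5.4+0.160) = 51.880 Mbps.
× 840 s = 43,579 Mb = 5,447 MB = 5.073 GiB.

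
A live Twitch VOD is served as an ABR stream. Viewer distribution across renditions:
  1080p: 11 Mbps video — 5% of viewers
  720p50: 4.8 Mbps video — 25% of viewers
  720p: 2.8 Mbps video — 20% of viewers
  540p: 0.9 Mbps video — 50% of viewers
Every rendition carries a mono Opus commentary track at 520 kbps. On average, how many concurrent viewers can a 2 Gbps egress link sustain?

609

Audio: 520 kbps = 0.520 Mbps.
Average per-viewer bitrate: 0.05×11.520 + 0.25×5.320 + 0.20×3.320 + 0.50×1.420 = 3.280 Mbps.
2 Gbps = 2,000 Mbps; 2,000 / 3.280 = 609.76 → 609.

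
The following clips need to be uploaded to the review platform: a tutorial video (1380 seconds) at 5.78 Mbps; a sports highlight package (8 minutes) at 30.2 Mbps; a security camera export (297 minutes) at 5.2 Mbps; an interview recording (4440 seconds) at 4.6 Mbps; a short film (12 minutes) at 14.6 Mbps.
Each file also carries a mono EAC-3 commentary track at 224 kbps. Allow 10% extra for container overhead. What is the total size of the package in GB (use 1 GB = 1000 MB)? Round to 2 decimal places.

Audio: 224 kbps = 0.224 Mbps.
tutorial video: 6.004 Mbps × 1380 s × 1.10 = 9114.1 Mb
sports highlight package: 30.424 Mbps × 480 s × 1.10 = 16063.9 Mb
security camera export: 5.424 Mbps × 17820 s × 1.10 = 106321.2 Mb
interview recording: 4.824 Mbps × 4440 s × 1.10 = 23560.4 Mb
short film: 14.824 Mbps × 720 s × 1.10 = 11740.6 Mb
Total: 166800.2 Mb = 20850.0 MB.
= 20.85 GB.

20.85 GB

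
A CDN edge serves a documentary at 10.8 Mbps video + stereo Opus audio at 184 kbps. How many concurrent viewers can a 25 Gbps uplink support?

Audio: 184 kbps = 0.184 Mbps.
Per-viewer media rate: 10.984 Mbps.
25 Gbps = 25,000 Mbps; 25,000 / 10.984 = 2276.04 → 2276 viewers.

2276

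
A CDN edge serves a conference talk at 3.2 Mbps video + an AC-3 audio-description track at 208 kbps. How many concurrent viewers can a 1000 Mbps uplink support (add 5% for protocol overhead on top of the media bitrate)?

279

Audio: 208 kbps = 0.208 Mbps.
Per-viewer media rate: 3.408 Mbps.
On the wire with 5% overhead: 3.578 Mbps.
1000 Mbps = 1,000 Mbps; 1,000 / 3.578 = 279.45 → 279 viewers.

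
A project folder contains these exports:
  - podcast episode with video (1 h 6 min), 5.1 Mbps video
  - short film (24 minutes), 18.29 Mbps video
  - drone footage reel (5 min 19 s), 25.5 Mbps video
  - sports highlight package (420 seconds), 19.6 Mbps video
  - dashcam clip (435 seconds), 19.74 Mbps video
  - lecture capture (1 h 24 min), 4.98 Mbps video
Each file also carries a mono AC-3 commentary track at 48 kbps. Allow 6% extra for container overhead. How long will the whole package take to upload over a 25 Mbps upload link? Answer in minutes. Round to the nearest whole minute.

Audio: 48 kbps = 0.048 Mbps.
podcast episode with video: 5.148 Mbps × 3960 s × 1.06 = 21609.2 Mb
short film: 18.338 Mbps × 1440 s × 1.06 = 27991.1 Mb
drone footage reel: 25.548 Mbps × 319 s × 1.06 = 8638.8 Mb
sports highlight package: 19.648 Mbps × 420 s × 1.06 = 8747.3 Mb
dashcam clip: 19.788 Mbps × 435 s × 1.06 = 9124.2 Mb
lecture capture: 5.028 Mbps × 5040 s × 1.06 = 26861.6 Mb
Total: 102972.3 Mb = 12871.5 MB.
At 25 Mbps: 102972.3 / 25 = 4119 s ≈ 68.6 minutes.

69 minutes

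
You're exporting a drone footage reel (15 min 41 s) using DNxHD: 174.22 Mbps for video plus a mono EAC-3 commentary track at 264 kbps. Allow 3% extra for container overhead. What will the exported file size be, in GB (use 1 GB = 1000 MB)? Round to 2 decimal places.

15 min 41 s = 941 s
Audio: 264 kbps = 0.264 Mbps.
Total bitrate: 174.22 + 0.264 = 174.484 Mbps.
Stream data: 174.484 Mbps × 941 s = 164189.4 Mb.
With 3% container overhead: ×1.03.
169,115 Mb ÷ 8 = 21,139 MB → 21.14 GB.

21.14 GB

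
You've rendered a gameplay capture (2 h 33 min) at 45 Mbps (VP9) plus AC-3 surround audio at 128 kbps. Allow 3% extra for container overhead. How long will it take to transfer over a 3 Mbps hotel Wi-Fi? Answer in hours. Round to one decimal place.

39.5 hours

2 h 33 min = 153 min = 9180 s
Audio: 128 kbps = 0.128 Mbps.
Total bitrate: 45.128 Mbps.
File: 45.128 Mbps × 9180 s = 414275.0 Mb.
With 3% container overhead: ×1.03. → 426703.3 Mb.
At 3 Mbps: 426703.3 / 3 = 142234.4 s ≈ 39.5 hours.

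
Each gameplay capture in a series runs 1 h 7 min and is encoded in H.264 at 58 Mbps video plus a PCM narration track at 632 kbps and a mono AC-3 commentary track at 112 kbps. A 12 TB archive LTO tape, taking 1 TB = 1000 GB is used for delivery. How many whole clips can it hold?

1 h 7 min = 67 min = 4020 s
Audio total: 632 + 112 = 744 kbps = 0.744 Mbps.
Total bitrate: 58.744 Mbps.
Per item: 58.744 Mbps × 4020 s = 236,151 Mb = 29,519 MB.
Capacity: 12 TB = 96,000,000 Mb; 406.52 items → 406 complete.

406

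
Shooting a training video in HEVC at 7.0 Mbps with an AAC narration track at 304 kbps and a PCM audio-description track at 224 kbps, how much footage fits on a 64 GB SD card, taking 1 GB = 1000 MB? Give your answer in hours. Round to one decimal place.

18.9 hours

Audio total: 304 + 224 = 528 kbps = 0.528 Mbps.
Total bitrate: 7.0 + 0.528 = 7.528 Mbps.
Capacity: 64 GB = 512,000 Mb.
Recording time: 512,000 / 7.528 = 68,013 s ≈ 18.9 hours.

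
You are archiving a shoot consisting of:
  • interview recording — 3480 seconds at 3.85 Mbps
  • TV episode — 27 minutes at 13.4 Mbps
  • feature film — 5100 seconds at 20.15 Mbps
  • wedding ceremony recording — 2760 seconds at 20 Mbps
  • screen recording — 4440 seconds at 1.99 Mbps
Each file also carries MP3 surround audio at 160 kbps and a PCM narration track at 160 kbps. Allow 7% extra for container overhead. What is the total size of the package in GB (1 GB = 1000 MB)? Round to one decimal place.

27.7 GB

Audio total: 160 + 160 = 320 kbps = 0.320 Mbps.
interview recording: 4.170 Mbps × 3480 s × 1.07 = 15527.4 Mb
TV episode: 13.720 Mbps × 1620 s × 1.07 = 23782.2 Mb
feature film: 20.470 Mbps × 5100 s × 1.07 = 111704.8 Mb
wedding ceremony recording: 20.320 Mbps × 2760 s × 1.07 = 60009.0 Mb
screen recording: 2.310 Mbps × 4440 s × 1.07 = 10974.3 Mb
Total: 221997.8 Mb = 27749.7 MB.
= 27.75 GB.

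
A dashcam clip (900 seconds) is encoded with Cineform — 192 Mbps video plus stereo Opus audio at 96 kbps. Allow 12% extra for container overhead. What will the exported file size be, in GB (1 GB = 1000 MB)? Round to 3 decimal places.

24.204 GB

Audio: 96 kbps = 0.096 Mbps.
Total bitrate: 192 + 0.096 = 192.096 Mbps.
Stream data: 192.096 Mbps × 900 s = 172886.4 Mb.
With 12% container overhead: ×1.12.
193,633 Mb ÷ 8 = 24,204 MB → 24.20 GB.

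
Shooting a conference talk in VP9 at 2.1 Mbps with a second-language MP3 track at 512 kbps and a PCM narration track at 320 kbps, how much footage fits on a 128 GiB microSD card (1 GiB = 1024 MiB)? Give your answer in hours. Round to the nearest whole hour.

104 hours

Audio total: 512 + 320 = 832 kbps = 0.832 Mbps.
Total bitrate: 2.1 + 0.832 = 2.932 Mbps.
Capacity: 128 GiB = 1,099,512 Mb.
Recording time: 1,099,512 / 2.932 = 375,004 s ≈ 104 hours.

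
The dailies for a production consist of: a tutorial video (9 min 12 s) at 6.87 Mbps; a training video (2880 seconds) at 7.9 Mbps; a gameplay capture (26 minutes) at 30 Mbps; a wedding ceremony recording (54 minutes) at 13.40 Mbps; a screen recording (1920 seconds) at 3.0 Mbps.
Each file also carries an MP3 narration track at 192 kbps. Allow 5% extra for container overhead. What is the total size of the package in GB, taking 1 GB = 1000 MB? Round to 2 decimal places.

16.34 GB

Audio: 192 kbps = 0.192 Mbps.
tutorial video: 7.062 Mbps × 552 s × 1.05 = 4093.1 Mb
training video: 8.092 Mbps × 2880 s × 1.05 = 24470.2 Mb
gameplay capture: 30.192 Mbps × 1560 s × 1.05 = 49454.5 Mb
wedding ceremony recording: 13.592 Mbps × 3240 s × 1.05 = 46240.0 Mb
screen recording: 3.192 Mbps × 1920 s × 1.05 = 6435.1 Mb
Total: 130692.9 Mb = 16336.6 MB.
= 16.34 GB.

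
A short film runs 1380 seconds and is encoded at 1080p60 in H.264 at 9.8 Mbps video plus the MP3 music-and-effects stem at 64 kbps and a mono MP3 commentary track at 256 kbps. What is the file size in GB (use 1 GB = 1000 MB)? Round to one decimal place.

1.7 GB

Audio total: 64 + 256 = 320 kbps = 0.320 Mbps.
Total bitrate: 9.8 + 0.320 = 10.120 Mbps.
Stream data: 10.120 Mbps × 1380 s = 13965.6 Mb.
13,966 Mb ÷ 8 = 1,746 MB → 1.746 GB.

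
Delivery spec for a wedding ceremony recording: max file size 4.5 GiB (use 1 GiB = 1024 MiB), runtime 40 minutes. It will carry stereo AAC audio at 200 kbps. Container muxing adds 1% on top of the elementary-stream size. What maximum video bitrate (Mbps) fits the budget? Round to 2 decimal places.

15.75 Mbps

Budget: 4.5 GiB = 38654.7 Mb.
Stream payload after overhead: 38654.7 / 1.01 = 38272.0 Mb.
40 min = 2400 s
Total bitrate budget: 38272.0 Mb / 2400 s = 15.947 Mbps.
Audio: 200 kbps = 0.200 Mbps.
Video: 15.947 − 0.200 = 15.747 Mbps.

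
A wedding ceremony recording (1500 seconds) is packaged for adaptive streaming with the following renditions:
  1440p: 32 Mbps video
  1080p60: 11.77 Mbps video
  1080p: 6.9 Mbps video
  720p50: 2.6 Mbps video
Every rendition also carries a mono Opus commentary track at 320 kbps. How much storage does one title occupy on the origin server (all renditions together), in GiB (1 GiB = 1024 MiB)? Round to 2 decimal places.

Audio: 320 kbps = 0.320 Mbps.
Sum of rendition bitrates: (32+0.320) + (11.77+0.320) + (6.9+0.320) + (2.6+0.320) = 54.550 Mbps.
× 1500 s = 81,825 Mb = 10,228 MB = 9.526 GiB.

9.53 GiB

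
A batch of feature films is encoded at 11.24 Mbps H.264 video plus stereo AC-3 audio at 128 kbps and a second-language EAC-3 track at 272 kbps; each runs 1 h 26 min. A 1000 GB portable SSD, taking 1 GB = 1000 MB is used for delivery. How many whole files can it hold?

133

1 h 26 min = 86 min = 5160 s
Audio total: 128 + 272 = 400 kbps = 0.400 Mbps.
Total bitrate: 11.640 Mbps.
Per item: 11.640 Mbps × 5160 s = 60,062 Mb = 7,508 MB.
Capacity: 1000 GB = 8,000,000 Mb; 133.19 items → 133 complete.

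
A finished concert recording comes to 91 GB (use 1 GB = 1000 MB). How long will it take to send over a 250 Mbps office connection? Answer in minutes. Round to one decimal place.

48.5 minutes

File: 91 GB = 728000.0 Mb.
At 250 Mbps: 728000.0 / 250 = 2912.0 s ≈ 48.5 minutes.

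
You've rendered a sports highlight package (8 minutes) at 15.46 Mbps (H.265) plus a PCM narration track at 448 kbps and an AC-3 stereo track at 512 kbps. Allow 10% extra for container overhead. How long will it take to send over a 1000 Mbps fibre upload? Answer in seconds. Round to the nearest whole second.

8 min = 480 s
Audio total: 448 + 512 = 960 kbps = 0.960 Mbps.
Total bitrate: 16.420 Mbps.
File: 16.420 Mbps × 480 s = 7881.6 Mb.
With 10% container overhead: ×1.10. → 8669.8 Mb.
At 1000 Mbps: 8669.8 / 1000 = 8.7 s ≈ 8.67 seconds.

9 seconds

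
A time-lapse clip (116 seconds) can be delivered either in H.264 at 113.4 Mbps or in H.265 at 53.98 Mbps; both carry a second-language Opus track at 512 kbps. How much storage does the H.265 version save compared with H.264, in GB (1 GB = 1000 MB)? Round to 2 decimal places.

0.86 GB

Audio: 512 kbps = 0.512 Mbps.
H.264: 113.912 Mbps × 116 s = 13213.8 Mb = 1.652 GB.
H.265: 54.492 Mbps × 116 s = 6321.1 Mb = 0.790 GB.
Saving: 1.652 − 0.790 = 0.862 GB.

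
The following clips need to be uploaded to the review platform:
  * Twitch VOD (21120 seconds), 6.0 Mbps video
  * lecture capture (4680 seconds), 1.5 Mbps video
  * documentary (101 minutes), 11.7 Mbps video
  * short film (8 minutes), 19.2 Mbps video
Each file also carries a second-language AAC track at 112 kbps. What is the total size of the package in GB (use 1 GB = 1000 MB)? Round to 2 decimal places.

Audio: 112 kbps = 0.112 Mbps.
Twitch VOD: 6.112 Mbps × 21120 s = 129085.4 Mb
lecture capture: 1.612 Mbps × 4680 s = 7544.2 Mb
documentary: 11.812 Mbps × 6060 s = 71580.7 Mb
short film: 19.312 Mbps × 480 s = 9269.8 Mb
Total: 217480.1 Mb = 27185.0 MB.
= 27.19 GB.

27.19 GB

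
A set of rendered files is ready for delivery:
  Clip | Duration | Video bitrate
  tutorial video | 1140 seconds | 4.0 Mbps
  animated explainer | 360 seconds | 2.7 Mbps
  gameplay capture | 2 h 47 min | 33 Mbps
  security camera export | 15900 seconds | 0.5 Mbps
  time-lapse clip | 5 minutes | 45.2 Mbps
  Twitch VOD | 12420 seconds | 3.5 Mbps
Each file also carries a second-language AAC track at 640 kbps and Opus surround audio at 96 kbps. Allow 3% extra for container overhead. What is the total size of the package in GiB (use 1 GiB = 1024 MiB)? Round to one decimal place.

Audio total: 640 + 96 = 736 kbps = 0.736 Mbps.
tutorial video: 4.736 Mbps × 1140 s × 1.03 = 5561.0 Mb
animated explainer: 3.436 Mbps × 360 s × 1.03 = 1274.1 Mb
gameplay capture: 33.736 Mbps × 10020 s × 1.03 = 348175.8 Mb
security camera export: 1.236 Mbps × 15900 s × 1.03 = 20242.0 Mb
time-lapse clip: 45.936 Mbps × 300 s × 1.03 = 14194.2 Mb
Twitch VOD: 4.236 Mbps × 12420 s × 1.03 = 54189.5 Mb
Total: 443636.5 Mb = 55454.6 MB.
= 51.65 GiB.

51.6 GiB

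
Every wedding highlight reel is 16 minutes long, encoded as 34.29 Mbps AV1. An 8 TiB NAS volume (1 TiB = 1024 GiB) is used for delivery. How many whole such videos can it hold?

2137

16 min = 960 s
Per item: 34.290 Mbps × 960 s = 32,918 Mb = 4,115 MB.
Capacity: 8 TiB = 70,368,744 Mb; 2137.67 items → 2137 complete.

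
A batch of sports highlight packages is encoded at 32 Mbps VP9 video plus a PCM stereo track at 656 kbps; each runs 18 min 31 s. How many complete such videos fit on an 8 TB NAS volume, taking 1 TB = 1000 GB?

18 min 31 s = 1111 s
Audio: 656 kbps = 0.656 Mbps.
Total bitrate: 32.656 Mbps.
Per item: 32.656 Mbps × 1111 s = 36,281 Mb = 4,535 MB.
Capacity: 8 TB = 64,000,000 Mb; 1764.02 items → 1764 complete.

1764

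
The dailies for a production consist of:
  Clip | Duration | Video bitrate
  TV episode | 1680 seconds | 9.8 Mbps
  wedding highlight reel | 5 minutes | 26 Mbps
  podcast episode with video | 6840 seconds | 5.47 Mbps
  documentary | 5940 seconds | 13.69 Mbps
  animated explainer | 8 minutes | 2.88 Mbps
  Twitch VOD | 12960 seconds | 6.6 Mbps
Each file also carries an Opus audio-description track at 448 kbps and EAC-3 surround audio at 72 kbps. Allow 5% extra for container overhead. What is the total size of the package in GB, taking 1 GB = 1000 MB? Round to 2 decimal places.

Audio total: 448 + 72 = 520 kbps = 0.520 Mbps.
TV episode: 10.320 Mbps × 1680 s × 1.05 = 18204.5 Mb
wedding highlight reel: 26.520 Mbps × 300 s × 1.05 = 8353.8 Mb
podcast episode with video: 5.990 Mbps × 6840 s × 1.05 = 43020.2 Mb
documentary: 14.210 Mbps × 5940 s × 1.05 = 88627.8 Mb
animated explainer: 3.400 Mbps × 480 s × 1.05 = 1713.6 Mb
Twitch VOD: 7.120 Mbps × 12960 s × 1.05 = 96889.0 Mb
Total: 256808.8 Mb = 32101.1 MB.
= 32.10 GB.

32.10 GB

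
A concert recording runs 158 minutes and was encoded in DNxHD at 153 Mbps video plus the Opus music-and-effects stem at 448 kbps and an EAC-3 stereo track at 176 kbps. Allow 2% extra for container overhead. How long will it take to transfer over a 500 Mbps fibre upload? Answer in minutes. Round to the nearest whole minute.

158 min = 9480 s
Audio total: 448 + 176 = 624 kbps = 0.624 Mbps.
Total bitrate: 153.624 Mbps.
File: 153.624 Mbps × 9480 s = 1456355.5 Mb.
With 2% container overhead: ×1.02. → 1485482.6 Mb.
At 500 Mbps: 1485482.6 / 500 = 2971.0 s ≈ 49.5 minutes.

50 minutes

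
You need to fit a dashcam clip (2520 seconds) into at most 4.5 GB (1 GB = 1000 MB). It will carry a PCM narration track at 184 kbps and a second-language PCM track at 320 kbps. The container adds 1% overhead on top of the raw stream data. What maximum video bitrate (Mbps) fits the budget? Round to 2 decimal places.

Budget: 4.5 GB = 36000.0 Mb.
Stream payload after overhead: 36000.0 / 1.01 = 35643.6 Mb.
Total bitrate budget: 35643.6 Mb / 2520 s = 14.144 Mbps.
Audio total: 184 + 320 = 504 kbps = 0.504 Mbps.
Video: 14.144 − 0.504 = 13.640 Mbps.

13.64 Mbps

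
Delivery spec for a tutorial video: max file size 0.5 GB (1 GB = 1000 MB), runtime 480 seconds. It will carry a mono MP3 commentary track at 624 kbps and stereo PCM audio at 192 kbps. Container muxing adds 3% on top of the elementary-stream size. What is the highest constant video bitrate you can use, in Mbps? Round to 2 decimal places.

7.27 Mbps

Budget: 0.5 GB = 4000.0 Mb.
Stream payload after overhead: 4000.0 / 1.03 = 3883.5 Mb.
Total bitrate budget: 3883.5 Mb / 480 s = 8.091 Mbps.
Audio total: 624 + 192 = 816 kbps = 0.816 Mbps.
Video: 8.091 − 0.816 = 7.275 Mbps.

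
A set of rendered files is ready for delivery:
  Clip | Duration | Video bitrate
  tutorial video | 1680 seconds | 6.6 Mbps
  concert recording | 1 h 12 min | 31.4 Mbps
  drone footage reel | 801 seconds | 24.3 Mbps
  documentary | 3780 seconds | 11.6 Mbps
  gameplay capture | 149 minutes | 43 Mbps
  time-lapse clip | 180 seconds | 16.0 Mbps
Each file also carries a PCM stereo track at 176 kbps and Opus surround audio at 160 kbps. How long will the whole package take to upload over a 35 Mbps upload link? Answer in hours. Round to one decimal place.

Audio total: 176 + 160 = 336 kbps = 0.336 Mbps.
tutorial video: 6.936 Mbps × 1680 s = 11652.5 Mb
concert recording: 31.736 Mbps × 4320 s = 137099.5 Mb
drone footage reel: 24.636 Mbps × 801 s = 19733.4 Mb
documentary: 11.936 Mbps × 3780 s = 45118.1 Mb
gameplay capture: 43.336 Mbps × 8940 s = 387423.8 Mb
time-lapse clip: 16.336 Mbps × 180 s = 2940.5 Mb
Total: 603967.8 Mb = 75496.0 MB.
At 35 Mbps: 603967.8 / 35 = 17256 s ≈ 4.79 hours.

4.8 hours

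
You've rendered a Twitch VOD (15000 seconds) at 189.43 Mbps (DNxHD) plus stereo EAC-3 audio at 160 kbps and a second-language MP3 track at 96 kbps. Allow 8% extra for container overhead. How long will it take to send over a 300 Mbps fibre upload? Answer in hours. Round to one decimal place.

2.8 hours

Audio total: 160 + 96 = 256 kbps = 0.256 Mbps.
Total bitrate: 189.686 Mbps.
File: 189.686 Mbps × 15000 s = 2845290.0 Mb.
With 8% container overhead: ×1.08. → 3072913.2 Mb.
At 300 Mbps: 3072913.2 / 300 = 10243.0 s ≈ 2.85 hours.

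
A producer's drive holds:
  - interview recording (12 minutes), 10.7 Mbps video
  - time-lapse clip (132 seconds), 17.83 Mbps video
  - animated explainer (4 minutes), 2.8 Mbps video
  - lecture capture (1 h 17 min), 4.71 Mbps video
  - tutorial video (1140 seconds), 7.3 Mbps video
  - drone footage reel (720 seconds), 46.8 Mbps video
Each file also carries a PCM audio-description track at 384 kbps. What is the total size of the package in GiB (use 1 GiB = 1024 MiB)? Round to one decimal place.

Audio: 384 kbps = 0.384 Mbps.
interview recording: 11.084 Mbps × 720 s = 7980.5 Mb
time-lapse clip: 18.214 Mbps × 132 s = 2404.2 Mb
animated explainer: 3.184 Mbps × 240 s = 764.2 Mb
lecture capture: 5.094 Mbps × 4620 s = 23534.3 Mb
tutorial video: 7.684 Mbps × 1140 s = 8759.8 Mb
drone footage reel: 47.184 Mbps × 720 s = 33972.5 Mb
Total: 77415.4 Mb = 9676.9 MB.
= 9.012 GiB.

9.0 GiB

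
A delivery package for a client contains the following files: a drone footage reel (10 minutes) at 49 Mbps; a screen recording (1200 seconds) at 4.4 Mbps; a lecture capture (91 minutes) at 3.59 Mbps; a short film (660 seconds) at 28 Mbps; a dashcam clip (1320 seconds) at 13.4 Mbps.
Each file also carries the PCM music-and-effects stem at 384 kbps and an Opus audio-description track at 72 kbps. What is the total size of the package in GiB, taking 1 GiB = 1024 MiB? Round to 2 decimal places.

Audio total: 384 + 72 = 456 kbps = 0.456 Mbps.
drone footage reel: 49.456 Mbps × 600 s = 29673.6 Mb
screen recording: 4.856 Mbps × 1200 s = 5827.2 Mb
lecture capture: 4.046 Mbps × 5460 s = 22091.2 Mb
short film: 28.456 Mbps × 660 s = 18781.0 Mb
dashcam clip: 13.856 Mbps × 1320 s = 18289.9 Mb
Total: 94662.8 Mb = 11832.9 MB.
= 11.02 GiB.

11.02 GiB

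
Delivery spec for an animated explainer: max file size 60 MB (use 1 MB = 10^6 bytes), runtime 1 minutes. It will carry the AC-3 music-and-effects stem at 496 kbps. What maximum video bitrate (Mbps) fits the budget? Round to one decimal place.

Budget: 60 MB = 480.0 Mb.
Total bitrate budget: 480.0 Mb / 60 s = 8.000 Mbps.
Audio: 496 kbps = 0.496 Mbps.
Video: 8.000 − 0.496 = 7.504 Mbps.

7.5 Mbps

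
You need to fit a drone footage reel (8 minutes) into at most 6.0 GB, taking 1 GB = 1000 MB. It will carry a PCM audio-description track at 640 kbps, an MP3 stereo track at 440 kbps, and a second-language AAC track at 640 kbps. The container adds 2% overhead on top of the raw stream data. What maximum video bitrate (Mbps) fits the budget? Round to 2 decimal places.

96.32 Mbps

Budget: 6.0 GB = 48000.0 Mb.
Stream payload after overhead: 48000.0 / 1.02 = 47058.8 Mb.
8 min = 480 s
Total bitrate budget: 47058.8 Mb / 480 s = 98.039 Mbps.
Audio total: 640 + 440 + 640 = 1720 kbps = 1.720 Mbps.
Video: 98.039 − 1.720 = 96.319 Mbps.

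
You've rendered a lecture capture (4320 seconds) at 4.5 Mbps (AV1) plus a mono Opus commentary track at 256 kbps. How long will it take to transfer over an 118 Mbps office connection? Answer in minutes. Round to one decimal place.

Audio: 256 kbps = 0.256 Mbps.
Total bitrate: 4.756 Mbps.
File: 4.756 Mbps × 4320 s = 20545.9 Mb.
At 118 Mbps: 20545.9 / 118 = 174.1 s ≈ 2.9 minutes.

2.9 minutes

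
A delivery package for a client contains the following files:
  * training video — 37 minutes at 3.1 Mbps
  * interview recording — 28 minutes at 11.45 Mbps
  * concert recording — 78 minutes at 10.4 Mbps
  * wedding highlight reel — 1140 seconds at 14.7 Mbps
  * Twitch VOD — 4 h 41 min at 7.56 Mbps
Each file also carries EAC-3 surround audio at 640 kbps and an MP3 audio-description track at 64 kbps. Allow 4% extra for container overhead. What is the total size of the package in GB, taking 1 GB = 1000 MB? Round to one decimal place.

30.9 GB

Audio total: 640 + 64 = 704 kbps = 0.704 Mbps.
training video: 3.804 Mbps × 2220 s × 1.04 = 8782.7 Mb
interview recording: 12.154 Mbps × 1680 s × 1.04 = 21235.5 Mb
concert recording: 11.104 Mbps × 4680 s × 1.04 = 54045.4 Mb
wedding highlight reel: 15.404 Mbps × 1140 s × 1.04 = 18263.0 Mb
Twitch VOD: 8.264 Mbps × 16860 s × 1.04 = 144904.3 Mb
Total: 247230.8 Mb = 30903.8 MB.
= 30.90 GB.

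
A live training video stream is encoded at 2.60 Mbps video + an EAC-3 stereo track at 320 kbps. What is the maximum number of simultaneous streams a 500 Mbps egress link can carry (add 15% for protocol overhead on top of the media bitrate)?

148

Audio: 320 kbps = 0.320 Mbps.
Per-viewer media rate: 2.920 Mbps.
On the wire with 15% overhead: 3.358 Mbps.
500 Mbps = 500.0 Mbps; 500.0 / 3.358 = 148.90 → 148 viewers.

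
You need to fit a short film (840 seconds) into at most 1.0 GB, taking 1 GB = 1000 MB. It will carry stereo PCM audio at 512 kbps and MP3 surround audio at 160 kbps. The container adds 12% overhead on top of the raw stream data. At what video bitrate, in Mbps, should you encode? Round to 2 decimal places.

Budget: 1.0 GB = 8000.0 Mb.
Stream payload after overhead: 8000.0 / 1.12 = 7142.9 Mb.
Total bitrate budget: 7142.9 Mb / 840 s = 8.503 Mbps.
Audio total: 512 + 160 = 672 kbps = 0.672 Mbps.
Video: 8.503 − 0.672 = 7.831 Mbps.

7.83 Mbps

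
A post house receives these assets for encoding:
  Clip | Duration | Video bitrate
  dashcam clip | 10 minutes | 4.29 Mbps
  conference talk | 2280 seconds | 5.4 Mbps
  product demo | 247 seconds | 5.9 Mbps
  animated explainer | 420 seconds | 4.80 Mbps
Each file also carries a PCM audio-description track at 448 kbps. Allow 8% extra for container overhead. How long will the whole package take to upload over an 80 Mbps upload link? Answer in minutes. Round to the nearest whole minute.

4 minutes

Audio: 448 kbps = 0.448 Mbps.
dashcam clip: 4.738 Mbps × 600 s × 1.08 = 3070.2 Mb
conference talk: 5.848 Mbps × 2280 s × 1.08 = 14400.1 Mb
product demo: 6.348 Mbps × 247 s × 1.08 = 1693.4 Mb
animated explainer: 5.248 Mbps × 420 s × 1.08 = 2380.5 Mb
Total: 21544.2 Mb = 2693.0 MB.
At 80 Mbps: 21544.2 / 80 = 269 s ≈ 4.49 minutes.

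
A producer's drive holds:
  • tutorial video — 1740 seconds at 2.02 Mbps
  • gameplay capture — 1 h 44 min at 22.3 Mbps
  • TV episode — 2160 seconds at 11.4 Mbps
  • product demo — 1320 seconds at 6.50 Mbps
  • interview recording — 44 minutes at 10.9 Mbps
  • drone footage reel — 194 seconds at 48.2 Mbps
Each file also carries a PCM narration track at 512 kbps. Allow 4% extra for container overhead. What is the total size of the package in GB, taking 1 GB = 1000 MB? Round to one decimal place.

28.8 GB

Audio: 512 kbps = 0.512 Mbps.
tutorial video: 2.532 Mbps × 1740 s × 1.04 = 4581.9 Mb
gameplay capture: 22.812 Mbps × 6240 s × 1.04 = 148040.8 Mb
TV episode: 11.912 Mbps × 2160 s × 1.04 = 26759.1 Mb
product demo: 7.012 Mbps × 1320 s × 1.04 = 9626.1 Mb
interview recording: 11.412 Mbps × 2640 s × 1.04 = 31332.8 Mb
drone footage reel: 48.712 Mbps × 194 s × 1.04 = 9828.1 Mb
Total: 230168.8 Mb = 28771.1 MB.
= 28.77 GB.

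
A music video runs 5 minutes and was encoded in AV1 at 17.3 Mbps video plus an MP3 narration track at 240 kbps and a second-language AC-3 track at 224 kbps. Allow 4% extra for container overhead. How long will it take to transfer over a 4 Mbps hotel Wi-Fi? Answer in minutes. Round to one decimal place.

23.1 minutes

5 min = 300 s
Audio total: 240 + 224 = 464 kbps = 0.464 Mbps.
Total bitrate: 17.764 Mbps.
File: 17.764 Mbps × 300 s = 5329.2 Mb.
With 4% container overhead: ×1.04. → 5542.4 Mb.
At 4 Mbps: 5542.4 / 4 = 1385.6 s ≈ 23.1 minutes.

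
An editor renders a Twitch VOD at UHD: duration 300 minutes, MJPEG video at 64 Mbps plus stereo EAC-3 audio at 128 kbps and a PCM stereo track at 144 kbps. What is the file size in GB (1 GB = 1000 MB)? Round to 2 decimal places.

144.61 GB

300 min = 18000 s
Audio total: 128 + 144 = 272 kbps = 0.272 Mbps.
Total bitrate: 64 + 0.272 = 64.272 Mbps.
Stream data: 64.272 Mbps × 18000 s = 1156896.0 Mb.
1,156,896 Mb ÷ 8 = 144,612 MB → 144.6 GB.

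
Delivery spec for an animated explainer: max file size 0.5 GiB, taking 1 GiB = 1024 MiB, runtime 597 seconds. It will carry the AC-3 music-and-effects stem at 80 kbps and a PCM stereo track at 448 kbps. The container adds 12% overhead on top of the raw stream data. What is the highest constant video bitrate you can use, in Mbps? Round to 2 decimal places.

Budget: 0.5 GiB = 4295.0 Mb.
Stream payload after overhead: 4295.0 / 1.12 = 3834.8 Mb.
Total bitrate budget: 3834.8 Mb / 597 s = 6.423 Mbps.
Audio total: 80 + 448 = 528 kbps = 0.528 Mbps.
Video: 6.423 − 0.528 = 5.895 Mbps.

5.90 Mbps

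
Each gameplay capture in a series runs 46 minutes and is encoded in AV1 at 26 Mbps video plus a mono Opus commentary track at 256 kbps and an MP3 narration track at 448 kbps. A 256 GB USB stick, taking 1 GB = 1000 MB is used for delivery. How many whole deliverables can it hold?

27

46 min = 2760 s
Audio total: 256 + 448 = 704 kbps = 0.704 Mbps.
Total bitrate: 26.704 Mbps.
Per item: 26.704 Mbps × 2760 s = 73,703 Mb = 9,213 MB.
Capacity: 256 GB = 2,048,000 Mb; 27.79 items → 27 complete.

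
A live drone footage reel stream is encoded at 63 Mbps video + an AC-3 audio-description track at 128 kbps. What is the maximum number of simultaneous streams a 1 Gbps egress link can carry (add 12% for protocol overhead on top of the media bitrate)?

Audio: 128 kbps = 0.128 Mbps.
Per-viewer media rate: 63.128 Mbps.
On the wire with 12% overhead: 70.703 Mbps.
1 Gbps = 1,000 Mbps; 1,000 / 70.703 = 14.14 → 14 viewers.

14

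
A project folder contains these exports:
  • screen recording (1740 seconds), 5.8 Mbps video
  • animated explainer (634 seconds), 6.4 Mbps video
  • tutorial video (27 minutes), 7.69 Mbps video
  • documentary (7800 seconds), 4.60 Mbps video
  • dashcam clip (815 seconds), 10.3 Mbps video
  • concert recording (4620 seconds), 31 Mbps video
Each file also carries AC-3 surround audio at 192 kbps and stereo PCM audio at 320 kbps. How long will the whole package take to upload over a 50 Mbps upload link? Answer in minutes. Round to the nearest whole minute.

74 minutes

Audio total: 192 + 320 = 512 kbps = 0.512 Mbps.
screen recording: 6.312 Mbps × 1740 s = 10982.9 Mb
animated explainer: 6.912 Mbps × 634 s = 4382.2 Mb
tutorial video: 8.202 Mbps × 1620 s = 13287.2 Mb
documentary: 5.112 Mbps × 7800 s = 39873.6 Mb
dashcam clip: 10.812 Mbps × 815 s = 8811.8 Mb
concert recording: 31.512 Mbps × 4620 s = 145585.4 Mb
Total: 222923.1 Mb = 27865.4 MB.
At 50 Mbps: 222923.1 / 50 = 4458 s ≈ 74.3 minutes.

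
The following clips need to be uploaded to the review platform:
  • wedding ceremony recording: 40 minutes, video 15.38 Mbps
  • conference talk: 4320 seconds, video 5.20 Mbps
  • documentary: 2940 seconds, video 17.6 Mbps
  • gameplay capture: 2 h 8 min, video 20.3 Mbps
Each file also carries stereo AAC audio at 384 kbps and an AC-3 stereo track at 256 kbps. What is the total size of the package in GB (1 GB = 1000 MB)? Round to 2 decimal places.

34.77 GB

Audio total: 384 + 256 = 640 kbps = 0.640 Mbps.
wedding ceremony recording: 16.020 Mbps × 2400 s = 38448.0 Mb
conference talk: 5.840 Mbps × 4320 s = 25228.8 Mb
documentary: 18.240 Mbps × 2940 s = 53625.6 Mb
gameplay capture: 20.940 Mbps × 7680 s = 160819.2 Mb
Total: 278121.6 Mb = 34765.2 MB.
= 34.77 GB.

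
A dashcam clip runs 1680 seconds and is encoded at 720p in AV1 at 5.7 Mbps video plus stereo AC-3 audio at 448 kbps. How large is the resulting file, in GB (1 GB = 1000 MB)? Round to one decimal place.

Audio: 448 kbps = 0.448 Mbps.
Total bitrate: 5.7 + 0.448 = 6.148 Mbps.
Stream data: 6.148 Mbps × 1680 s = 10328.6 Mb.
10,329 Mb ÷ 8 = 1,291 MB → 1.291 GB.

1.3 GB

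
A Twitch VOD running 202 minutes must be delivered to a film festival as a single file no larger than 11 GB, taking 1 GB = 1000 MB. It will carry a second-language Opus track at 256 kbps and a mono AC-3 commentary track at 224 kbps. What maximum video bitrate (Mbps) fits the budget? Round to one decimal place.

6.8 Mbps

Budget: 11 GB = 88000.0 Mb.
202 min = 12120 s
Total bitrate budget: 88000.0 Mb / 12120 s = 7.261 Mbps.
Audio total: 256 + 224 = 480 kbps = 0.480 Mbps.
Video: 7.261 − 0.480 = 6.781 Mbps.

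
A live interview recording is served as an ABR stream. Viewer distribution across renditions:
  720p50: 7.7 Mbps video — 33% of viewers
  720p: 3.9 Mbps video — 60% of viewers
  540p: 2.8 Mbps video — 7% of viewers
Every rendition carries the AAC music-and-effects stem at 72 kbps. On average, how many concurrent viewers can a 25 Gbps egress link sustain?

Audio: 72 kbps = 0.072 Mbps.
Average per-viewer bitrate: 0.33×7.772 + 0.60×3.972 + 0.07×2.872 = 5.149 Mbps.
25 Gbps = 25,000 Mbps; 25,000 / 5.149 = 4855.31 → 4855.

4855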